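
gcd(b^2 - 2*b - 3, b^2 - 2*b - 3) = b^2 - 2*b - 3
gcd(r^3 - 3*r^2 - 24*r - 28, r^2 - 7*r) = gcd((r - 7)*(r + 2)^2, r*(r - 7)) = r - 7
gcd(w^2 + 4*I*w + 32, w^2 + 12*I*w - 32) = w + 8*I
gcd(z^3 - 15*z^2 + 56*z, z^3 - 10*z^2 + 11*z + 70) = z - 7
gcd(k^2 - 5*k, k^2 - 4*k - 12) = 1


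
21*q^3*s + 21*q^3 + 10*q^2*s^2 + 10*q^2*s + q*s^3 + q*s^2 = (3*q + s)*(7*q + s)*(q*s + q)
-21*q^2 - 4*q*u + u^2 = (-7*q + u)*(3*q + u)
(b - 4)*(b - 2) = b^2 - 6*b + 8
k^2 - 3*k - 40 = (k - 8)*(k + 5)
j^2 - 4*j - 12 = (j - 6)*(j + 2)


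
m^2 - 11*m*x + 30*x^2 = (m - 6*x)*(m - 5*x)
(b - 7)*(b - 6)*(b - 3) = b^3 - 16*b^2 + 81*b - 126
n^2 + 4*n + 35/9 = (n + 5/3)*(n + 7/3)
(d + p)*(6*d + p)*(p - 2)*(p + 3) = 6*d^2*p^2 + 6*d^2*p - 36*d^2 + 7*d*p^3 + 7*d*p^2 - 42*d*p + p^4 + p^3 - 6*p^2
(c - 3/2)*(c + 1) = c^2 - c/2 - 3/2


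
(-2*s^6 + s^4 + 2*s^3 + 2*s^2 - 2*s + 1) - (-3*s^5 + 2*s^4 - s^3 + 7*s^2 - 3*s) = -2*s^6 + 3*s^5 - s^4 + 3*s^3 - 5*s^2 + s + 1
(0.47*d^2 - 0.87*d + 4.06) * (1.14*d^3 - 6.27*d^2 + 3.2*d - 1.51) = 0.5358*d^5 - 3.9387*d^4 + 11.5873*d^3 - 28.9499*d^2 + 14.3057*d - 6.1306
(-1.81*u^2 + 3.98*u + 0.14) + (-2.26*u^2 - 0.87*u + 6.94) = -4.07*u^2 + 3.11*u + 7.08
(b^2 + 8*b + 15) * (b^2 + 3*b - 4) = b^4 + 11*b^3 + 35*b^2 + 13*b - 60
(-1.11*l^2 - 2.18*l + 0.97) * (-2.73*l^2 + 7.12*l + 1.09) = 3.0303*l^4 - 1.9518*l^3 - 19.3796*l^2 + 4.5302*l + 1.0573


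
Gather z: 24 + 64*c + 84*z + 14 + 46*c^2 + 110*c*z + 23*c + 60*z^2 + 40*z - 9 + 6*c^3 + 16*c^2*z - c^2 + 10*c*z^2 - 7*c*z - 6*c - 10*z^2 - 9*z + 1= 6*c^3 + 45*c^2 + 81*c + z^2*(10*c + 50) + z*(16*c^2 + 103*c + 115) + 30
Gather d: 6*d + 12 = 6*d + 12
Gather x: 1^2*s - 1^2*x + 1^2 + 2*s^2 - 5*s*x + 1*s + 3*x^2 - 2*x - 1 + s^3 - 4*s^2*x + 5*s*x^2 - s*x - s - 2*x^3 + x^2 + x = s^3 + 2*s^2 + s - 2*x^3 + x^2*(5*s + 4) + x*(-4*s^2 - 6*s - 2)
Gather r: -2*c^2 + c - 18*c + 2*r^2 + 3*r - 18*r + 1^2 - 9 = -2*c^2 - 17*c + 2*r^2 - 15*r - 8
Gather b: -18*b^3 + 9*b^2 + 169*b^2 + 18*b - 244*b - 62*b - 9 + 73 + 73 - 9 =-18*b^3 + 178*b^2 - 288*b + 128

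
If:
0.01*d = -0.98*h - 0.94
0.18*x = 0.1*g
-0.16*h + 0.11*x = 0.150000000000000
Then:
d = -67.375*x - 2.125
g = 1.8*x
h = 0.6875*x - 0.9375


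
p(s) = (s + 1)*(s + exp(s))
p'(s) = s + (s + 1)*(exp(s) + 1) + exp(s)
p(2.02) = 28.87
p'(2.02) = 35.34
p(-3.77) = 10.38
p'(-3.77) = -6.58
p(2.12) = 32.61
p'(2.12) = 39.56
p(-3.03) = 6.05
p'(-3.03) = -5.11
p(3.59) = 182.79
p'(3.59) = 210.73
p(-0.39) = 0.18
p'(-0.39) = 1.31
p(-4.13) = 12.88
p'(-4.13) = -7.29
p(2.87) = 79.36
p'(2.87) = 92.63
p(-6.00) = 29.99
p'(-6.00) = -11.01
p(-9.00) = 72.00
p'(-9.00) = -17.00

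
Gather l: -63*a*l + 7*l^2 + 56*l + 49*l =7*l^2 + l*(105 - 63*a)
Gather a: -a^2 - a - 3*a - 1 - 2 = -a^2 - 4*a - 3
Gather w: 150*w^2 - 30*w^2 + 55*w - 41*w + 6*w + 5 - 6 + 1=120*w^2 + 20*w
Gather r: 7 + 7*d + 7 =7*d + 14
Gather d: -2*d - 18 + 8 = -2*d - 10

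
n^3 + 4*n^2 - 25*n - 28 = (n - 4)*(n + 1)*(n + 7)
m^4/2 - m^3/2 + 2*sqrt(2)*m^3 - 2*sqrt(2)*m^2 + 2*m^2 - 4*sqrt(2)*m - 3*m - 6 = (m/2 + sqrt(2)/2)*(m - 2)*(m + 1)*(m + 3*sqrt(2))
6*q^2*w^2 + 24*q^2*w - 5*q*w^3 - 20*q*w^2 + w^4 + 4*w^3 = w*(-3*q + w)*(-2*q + w)*(w + 4)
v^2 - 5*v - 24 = (v - 8)*(v + 3)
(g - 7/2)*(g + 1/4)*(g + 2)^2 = g^4 + 3*g^3/4 - 79*g^2/8 - 33*g/2 - 7/2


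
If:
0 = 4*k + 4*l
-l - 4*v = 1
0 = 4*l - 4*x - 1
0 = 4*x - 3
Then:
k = -1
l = 1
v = -1/2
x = 3/4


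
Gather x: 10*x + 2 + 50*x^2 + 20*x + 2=50*x^2 + 30*x + 4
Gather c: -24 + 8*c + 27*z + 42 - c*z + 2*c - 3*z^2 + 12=c*(10 - z) - 3*z^2 + 27*z + 30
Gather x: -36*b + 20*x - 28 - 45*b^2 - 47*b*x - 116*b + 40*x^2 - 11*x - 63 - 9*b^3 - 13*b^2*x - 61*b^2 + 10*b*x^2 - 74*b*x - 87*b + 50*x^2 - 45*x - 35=-9*b^3 - 106*b^2 - 239*b + x^2*(10*b + 90) + x*(-13*b^2 - 121*b - 36) - 126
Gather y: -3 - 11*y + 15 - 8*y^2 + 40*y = -8*y^2 + 29*y + 12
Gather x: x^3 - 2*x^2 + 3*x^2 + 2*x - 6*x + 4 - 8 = x^3 + x^2 - 4*x - 4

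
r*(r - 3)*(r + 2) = r^3 - r^2 - 6*r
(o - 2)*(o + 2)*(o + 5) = o^3 + 5*o^2 - 4*o - 20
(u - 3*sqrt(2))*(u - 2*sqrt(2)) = u^2 - 5*sqrt(2)*u + 12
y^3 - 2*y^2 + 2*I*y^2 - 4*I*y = y*(y - 2)*(y + 2*I)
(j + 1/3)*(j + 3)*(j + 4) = j^3 + 22*j^2/3 + 43*j/3 + 4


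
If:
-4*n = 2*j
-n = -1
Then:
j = -2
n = 1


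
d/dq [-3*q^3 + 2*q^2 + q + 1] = -9*q^2 + 4*q + 1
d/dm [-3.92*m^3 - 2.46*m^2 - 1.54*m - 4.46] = -11.76*m^2 - 4.92*m - 1.54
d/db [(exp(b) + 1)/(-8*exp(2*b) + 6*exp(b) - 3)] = (8*exp(2*b) + 16*exp(b) - 9)*exp(b)/(64*exp(4*b) - 96*exp(3*b) + 84*exp(2*b) - 36*exp(b) + 9)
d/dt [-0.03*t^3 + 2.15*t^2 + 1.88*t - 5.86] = -0.09*t^2 + 4.3*t + 1.88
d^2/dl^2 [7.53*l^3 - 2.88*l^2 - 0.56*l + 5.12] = 45.18*l - 5.76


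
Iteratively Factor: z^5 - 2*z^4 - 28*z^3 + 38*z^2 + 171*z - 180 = (z + 3)*(z^4 - 5*z^3 - 13*z^2 + 77*z - 60) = (z - 3)*(z + 3)*(z^3 - 2*z^2 - 19*z + 20) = (z - 3)*(z - 1)*(z + 3)*(z^2 - z - 20) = (z - 3)*(z - 1)*(z + 3)*(z + 4)*(z - 5)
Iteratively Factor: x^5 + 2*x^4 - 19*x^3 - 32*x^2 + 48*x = (x - 4)*(x^4 + 6*x^3 + 5*x^2 - 12*x) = x*(x - 4)*(x^3 + 6*x^2 + 5*x - 12) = x*(x - 4)*(x + 3)*(x^2 + 3*x - 4) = x*(x - 4)*(x + 3)*(x + 4)*(x - 1)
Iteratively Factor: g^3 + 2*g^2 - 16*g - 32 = (g - 4)*(g^2 + 6*g + 8) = (g - 4)*(g + 4)*(g + 2)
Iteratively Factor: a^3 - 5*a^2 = (a)*(a^2 - 5*a) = a^2*(a - 5)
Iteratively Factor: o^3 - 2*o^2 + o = (o - 1)*(o^2 - o) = (o - 1)^2*(o)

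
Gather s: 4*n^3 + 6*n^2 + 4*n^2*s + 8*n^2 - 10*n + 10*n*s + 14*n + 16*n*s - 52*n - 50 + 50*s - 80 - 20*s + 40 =4*n^3 + 14*n^2 - 48*n + s*(4*n^2 + 26*n + 30) - 90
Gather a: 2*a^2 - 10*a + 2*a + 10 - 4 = 2*a^2 - 8*a + 6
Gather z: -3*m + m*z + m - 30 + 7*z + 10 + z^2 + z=-2*m + z^2 + z*(m + 8) - 20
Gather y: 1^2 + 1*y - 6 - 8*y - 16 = -7*y - 21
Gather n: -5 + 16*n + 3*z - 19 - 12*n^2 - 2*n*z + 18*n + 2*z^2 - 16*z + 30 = -12*n^2 + n*(34 - 2*z) + 2*z^2 - 13*z + 6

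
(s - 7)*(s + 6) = s^2 - s - 42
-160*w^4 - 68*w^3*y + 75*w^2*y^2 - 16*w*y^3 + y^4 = (-8*w + y)*(-5*w + y)*(-4*w + y)*(w + y)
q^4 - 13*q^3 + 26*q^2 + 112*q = q*(q - 8)*(q - 7)*(q + 2)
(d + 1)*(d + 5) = d^2 + 6*d + 5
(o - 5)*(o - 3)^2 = o^3 - 11*o^2 + 39*o - 45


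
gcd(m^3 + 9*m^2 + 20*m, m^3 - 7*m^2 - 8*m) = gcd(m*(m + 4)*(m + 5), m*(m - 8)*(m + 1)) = m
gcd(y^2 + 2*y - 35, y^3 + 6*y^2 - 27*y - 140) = y^2 + 2*y - 35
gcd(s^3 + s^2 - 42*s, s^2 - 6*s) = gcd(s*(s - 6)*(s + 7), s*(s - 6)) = s^2 - 6*s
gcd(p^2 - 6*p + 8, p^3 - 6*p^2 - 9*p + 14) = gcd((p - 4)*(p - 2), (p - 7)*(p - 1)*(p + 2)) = 1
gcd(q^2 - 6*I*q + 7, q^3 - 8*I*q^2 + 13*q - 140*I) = q - 7*I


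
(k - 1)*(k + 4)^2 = k^3 + 7*k^2 + 8*k - 16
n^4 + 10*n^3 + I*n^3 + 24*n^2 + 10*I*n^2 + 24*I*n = n*(n + 4)*(n + 6)*(n + I)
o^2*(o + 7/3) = o^3 + 7*o^2/3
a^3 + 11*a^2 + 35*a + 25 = (a + 1)*(a + 5)^2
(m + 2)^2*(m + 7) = m^3 + 11*m^2 + 32*m + 28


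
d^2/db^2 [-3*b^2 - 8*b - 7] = -6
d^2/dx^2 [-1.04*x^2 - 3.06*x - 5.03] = -2.08000000000000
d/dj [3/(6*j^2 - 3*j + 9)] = (1 - 4*j)/(2*j^2 - j + 3)^2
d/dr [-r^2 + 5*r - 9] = 5 - 2*r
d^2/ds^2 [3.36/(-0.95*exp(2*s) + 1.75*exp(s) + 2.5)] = (3.36*(1.9*exp(s) - 1.75)*(3.8*exp(s) - 3.5)*exp(s) + (12.768*exp(s) - 5.88)*(-0.95*exp(2*s) + 1.75*exp(s) + 2.5))*exp(s)/(-0.95*exp(2*s) + 1.75*exp(s) + 2.5)^3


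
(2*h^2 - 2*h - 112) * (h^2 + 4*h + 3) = 2*h^4 + 6*h^3 - 114*h^2 - 454*h - 336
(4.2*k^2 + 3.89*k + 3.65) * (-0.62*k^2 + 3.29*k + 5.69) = -2.604*k^4 + 11.4062*k^3 + 34.4331*k^2 + 34.1426*k + 20.7685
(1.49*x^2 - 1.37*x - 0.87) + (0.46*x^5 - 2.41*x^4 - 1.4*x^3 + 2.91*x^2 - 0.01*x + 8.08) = 0.46*x^5 - 2.41*x^4 - 1.4*x^3 + 4.4*x^2 - 1.38*x + 7.21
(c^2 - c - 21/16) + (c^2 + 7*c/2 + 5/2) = 2*c^2 + 5*c/2 + 19/16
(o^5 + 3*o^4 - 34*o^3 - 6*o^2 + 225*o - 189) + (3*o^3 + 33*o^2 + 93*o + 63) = o^5 + 3*o^4 - 31*o^3 + 27*o^2 + 318*o - 126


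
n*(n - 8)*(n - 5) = n^3 - 13*n^2 + 40*n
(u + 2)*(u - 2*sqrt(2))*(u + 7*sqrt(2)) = u^3 + 2*u^2 + 5*sqrt(2)*u^2 - 28*u + 10*sqrt(2)*u - 56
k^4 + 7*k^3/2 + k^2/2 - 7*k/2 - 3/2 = (k - 1)*(k + 1/2)*(k + 1)*(k + 3)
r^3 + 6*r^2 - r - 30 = (r - 2)*(r + 3)*(r + 5)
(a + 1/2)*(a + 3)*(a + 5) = a^3 + 17*a^2/2 + 19*a + 15/2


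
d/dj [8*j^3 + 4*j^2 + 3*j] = 24*j^2 + 8*j + 3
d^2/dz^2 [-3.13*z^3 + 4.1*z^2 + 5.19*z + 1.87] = 8.2 - 18.78*z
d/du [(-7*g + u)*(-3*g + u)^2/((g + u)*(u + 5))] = (3*g - u)*((g + u)*(3*g - u)*(7*g - u) + (g + u)*(17*g - 3*u)*(u + 5) + (3*g - u)*(7*g - u)*(u + 5))/((g + u)^2*(u + 5)^2)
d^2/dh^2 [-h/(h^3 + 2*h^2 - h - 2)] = 2*(-h*(3*h^2 + 4*h - 1)^2 + (3*h^2 + h*(3*h + 2) + 4*h - 1)*(h^3 + 2*h^2 - h - 2))/(h^3 + 2*h^2 - h - 2)^3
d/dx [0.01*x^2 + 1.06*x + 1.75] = 0.02*x + 1.06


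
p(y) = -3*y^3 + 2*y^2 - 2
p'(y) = -9*y^2 + 4*y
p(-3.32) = 129.83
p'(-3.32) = -112.48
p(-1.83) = 23.08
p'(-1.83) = -37.46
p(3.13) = -74.40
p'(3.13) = -75.65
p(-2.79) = 78.72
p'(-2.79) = -81.22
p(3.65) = -121.24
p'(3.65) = -105.30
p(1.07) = -3.39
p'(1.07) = -6.02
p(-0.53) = -0.99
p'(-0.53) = -4.65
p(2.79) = -51.58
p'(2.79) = -58.90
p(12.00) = -4898.00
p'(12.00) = -1248.00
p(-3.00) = 97.00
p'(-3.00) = -93.00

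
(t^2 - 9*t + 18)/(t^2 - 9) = (t - 6)/(t + 3)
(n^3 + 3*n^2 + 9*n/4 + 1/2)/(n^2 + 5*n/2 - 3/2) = (4*n^3 + 12*n^2 + 9*n + 2)/(2*(2*n^2 + 5*n - 3))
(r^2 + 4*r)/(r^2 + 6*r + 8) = r/(r + 2)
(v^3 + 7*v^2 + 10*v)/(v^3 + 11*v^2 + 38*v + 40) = v/(v + 4)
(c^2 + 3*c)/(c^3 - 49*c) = (c + 3)/(c^2 - 49)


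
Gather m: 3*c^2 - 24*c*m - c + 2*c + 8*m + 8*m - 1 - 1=3*c^2 + c + m*(16 - 24*c) - 2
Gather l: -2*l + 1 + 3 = 4 - 2*l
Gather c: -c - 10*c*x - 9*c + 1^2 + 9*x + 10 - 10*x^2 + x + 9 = c*(-10*x - 10) - 10*x^2 + 10*x + 20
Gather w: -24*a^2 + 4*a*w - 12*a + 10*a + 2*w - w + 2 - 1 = -24*a^2 - 2*a + w*(4*a + 1) + 1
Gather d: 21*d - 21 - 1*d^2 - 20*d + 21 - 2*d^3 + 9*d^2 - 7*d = -2*d^3 + 8*d^2 - 6*d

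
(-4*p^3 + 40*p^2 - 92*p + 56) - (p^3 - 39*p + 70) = -5*p^3 + 40*p^2 - 53*p - 14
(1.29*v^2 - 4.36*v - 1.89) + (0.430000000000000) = 1.29*v^2 - 4.36*v - 1.46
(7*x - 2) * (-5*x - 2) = -35*x^2 - 4*x + 4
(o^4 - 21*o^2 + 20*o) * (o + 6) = o^5 + 6*o^4 - 21*o^3 - 106*o^2 + 120*o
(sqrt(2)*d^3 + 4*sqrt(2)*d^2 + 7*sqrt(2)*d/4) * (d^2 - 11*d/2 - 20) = sqrt(2)*d^5 - 3*sqrt(2)*d^4/2 - 161*sqrt(2)*d^3/4 - 717*sqrt(2)*d^2/8 - 35*sqrt(2)*d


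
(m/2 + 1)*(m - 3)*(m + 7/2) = m^3/2 + 5*m^2/4 - 19*m/4 - 21/2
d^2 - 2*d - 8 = (d - 4)*(d + 2)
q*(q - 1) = q^2 - q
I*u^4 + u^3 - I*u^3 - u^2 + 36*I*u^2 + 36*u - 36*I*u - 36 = (u - 6*I)*(u - I)*(u + 6*I)*(I*u - I)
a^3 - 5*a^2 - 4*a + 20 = (a - 5)*(a - 2)*(a + 2)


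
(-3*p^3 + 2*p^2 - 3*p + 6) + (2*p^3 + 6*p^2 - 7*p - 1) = -p^3 + 8*p^2 - 10*p + 5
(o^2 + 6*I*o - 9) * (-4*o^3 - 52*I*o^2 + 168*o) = -4*o^5 - 76*I*o^4 + 516*o^3 + 1476*I*o^2 - 1512*o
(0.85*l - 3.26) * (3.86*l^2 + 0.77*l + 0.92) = 3.281*l^3 - 11.9291*l^2 - 1.7282*l - 2.9992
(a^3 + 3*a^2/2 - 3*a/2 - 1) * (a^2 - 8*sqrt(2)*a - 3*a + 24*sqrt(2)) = a^5 - 8*sqrt(2)*a^4 - 3*a^4/2 - 6*a^3 + 12*sqrt(2)*a^3 + 7*a^2/2 + 48*sqrt(2)*a^2 - 28*sqrt(2)*a + 3*a - 24*sqrt(2)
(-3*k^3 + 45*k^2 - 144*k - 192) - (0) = -3*k^3 + 45*k^2 - 144*k - 192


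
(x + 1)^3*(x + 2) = x^4 + 5*x^3 + 9*x^2 + 7*x + 2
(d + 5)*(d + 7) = d^2 + 12*d + 35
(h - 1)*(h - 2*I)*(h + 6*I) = h^3 - h^2 + 4*I*h^2 + 12*h - 4*I*h - 12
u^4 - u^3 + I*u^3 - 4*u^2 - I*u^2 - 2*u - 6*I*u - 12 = (u - 3)*(u + 2)*(u - I)*(u + 2*I)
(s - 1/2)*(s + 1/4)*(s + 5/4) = s^3 + s^2 - 7*s/16 - 5/32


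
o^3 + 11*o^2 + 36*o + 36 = (o + 2)*(o + 3)*(o + 6)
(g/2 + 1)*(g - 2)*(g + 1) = g^3/2 + g^2/2 - 2*g - 2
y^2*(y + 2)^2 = y^4 + 4*y^3 + 4*y^2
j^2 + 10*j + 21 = (j + 3)*(j + 7)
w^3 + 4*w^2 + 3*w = w*(w + 1)*(w + 3)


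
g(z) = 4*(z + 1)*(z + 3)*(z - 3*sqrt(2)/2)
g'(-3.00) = 40.97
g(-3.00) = 0.00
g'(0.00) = -21.94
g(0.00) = -25.46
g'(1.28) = 16.96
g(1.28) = -32.84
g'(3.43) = 170.79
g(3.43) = 149.11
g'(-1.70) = -12.81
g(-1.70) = 13.91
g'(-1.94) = -5.94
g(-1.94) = 16.19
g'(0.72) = -4.90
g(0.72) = -35.86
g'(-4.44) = 147.89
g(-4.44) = -130.01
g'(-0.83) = -26.15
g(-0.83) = -4.35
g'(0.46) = -12.49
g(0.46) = -33.57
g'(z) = 4*(z + 1)*(z + 3) + 4*(z + 1)*(z - 3*sqrt(2)/2) + 4*(z + 3)*(z - 3*sqrt(2)/2) = 12*z^2 - 12*sqrt(2)*z + 32*z - 24*sqrt(2) + 12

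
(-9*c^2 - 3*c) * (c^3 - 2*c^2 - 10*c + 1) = -9*c^5 + 15*c^4 + 96*c^3 + 21*c^2 - 3*c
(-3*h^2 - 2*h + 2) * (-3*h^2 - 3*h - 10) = 9*h^4 + 15*h^3 + 30*h^2 + 14*h - 20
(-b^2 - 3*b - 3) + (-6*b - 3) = -b^2 - 9*b - 6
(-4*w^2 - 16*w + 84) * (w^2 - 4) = -4*w^4 - 16*w^3 + 100*w^2 + 64*w - 336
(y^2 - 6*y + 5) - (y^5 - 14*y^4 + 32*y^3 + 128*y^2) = -y^5 + 14*y^4 - 32*y^3 - 127*y^2 - 6*y + 5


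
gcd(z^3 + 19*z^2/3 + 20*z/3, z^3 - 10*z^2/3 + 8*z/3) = z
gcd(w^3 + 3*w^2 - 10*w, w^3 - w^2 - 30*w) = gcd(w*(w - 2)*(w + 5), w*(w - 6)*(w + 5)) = w^2 + 5*w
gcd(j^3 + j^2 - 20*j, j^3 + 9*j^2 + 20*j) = j^2 + 5*j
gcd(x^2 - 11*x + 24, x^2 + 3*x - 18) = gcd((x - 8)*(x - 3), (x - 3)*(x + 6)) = x - 3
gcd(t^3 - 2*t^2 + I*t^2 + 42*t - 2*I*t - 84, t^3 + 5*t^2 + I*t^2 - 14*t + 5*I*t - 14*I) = t - 2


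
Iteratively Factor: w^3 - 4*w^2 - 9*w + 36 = (w - 3)*(w^2 - w - 12) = (w - 4)*(w - 3)*(w + 3)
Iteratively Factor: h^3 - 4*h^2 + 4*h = (h)*(h^2 - 4*h + 4) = h*(h - 2)*(h - 2)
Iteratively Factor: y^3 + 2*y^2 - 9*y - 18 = (y - 3)*(y^2 + 5*y + 6) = (y - 3)*(y + 2)*(y + 3)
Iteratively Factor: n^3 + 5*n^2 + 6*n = (n)*(n^2 + 5*n + 6) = n*(n + 3)*(n + 2)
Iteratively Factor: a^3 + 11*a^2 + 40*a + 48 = (a + 4)*(a^2 + 7*a + 12) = (a + 3)*(a + 4)*(a + 4)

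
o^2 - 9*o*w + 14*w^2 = (o - 7*w)*(o - 2*w)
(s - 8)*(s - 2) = s^2 - 10*s + 16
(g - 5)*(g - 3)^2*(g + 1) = g^4 - 10*g^3 + 28*g^2 - 6*g - 45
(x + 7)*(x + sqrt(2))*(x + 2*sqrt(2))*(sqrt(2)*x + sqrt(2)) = sqrt(2)*x^4 + 6*x^3 + 8*sqrt(2)*x^3 + 11*sqrt(2)*x^2 + 48*x^2 + 42*x + 32*sqrt(2)*x + 28*sqrt(2)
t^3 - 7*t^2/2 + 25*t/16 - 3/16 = (t - 3)*(t - 1/4)^2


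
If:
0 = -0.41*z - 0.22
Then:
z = -0.54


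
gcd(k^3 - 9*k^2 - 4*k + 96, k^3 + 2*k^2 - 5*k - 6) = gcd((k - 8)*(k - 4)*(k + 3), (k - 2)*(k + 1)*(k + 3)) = k + 3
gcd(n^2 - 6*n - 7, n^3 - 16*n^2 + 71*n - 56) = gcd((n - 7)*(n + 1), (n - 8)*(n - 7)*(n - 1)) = n - 7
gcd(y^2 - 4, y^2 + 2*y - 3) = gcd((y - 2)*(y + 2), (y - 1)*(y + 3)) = 1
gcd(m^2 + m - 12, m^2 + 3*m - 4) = m + 4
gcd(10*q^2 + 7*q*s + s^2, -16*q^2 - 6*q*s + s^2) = 2*q + s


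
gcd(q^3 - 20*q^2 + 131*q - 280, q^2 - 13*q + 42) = q - 7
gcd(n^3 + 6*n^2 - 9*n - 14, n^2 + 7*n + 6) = n + 1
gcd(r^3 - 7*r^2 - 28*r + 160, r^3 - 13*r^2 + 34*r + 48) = r - 8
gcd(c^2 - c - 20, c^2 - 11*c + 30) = c - 5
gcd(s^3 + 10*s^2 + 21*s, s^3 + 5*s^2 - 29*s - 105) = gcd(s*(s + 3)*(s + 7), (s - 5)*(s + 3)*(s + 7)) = s^2 + 10*s + 21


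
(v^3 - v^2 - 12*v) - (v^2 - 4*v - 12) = v^3 - 2*v^2 - 8*v + 12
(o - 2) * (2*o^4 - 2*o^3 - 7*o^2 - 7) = 2*o^5 - 6*o^4 - 3*o^3 + 14*o^2 - 7*o + 14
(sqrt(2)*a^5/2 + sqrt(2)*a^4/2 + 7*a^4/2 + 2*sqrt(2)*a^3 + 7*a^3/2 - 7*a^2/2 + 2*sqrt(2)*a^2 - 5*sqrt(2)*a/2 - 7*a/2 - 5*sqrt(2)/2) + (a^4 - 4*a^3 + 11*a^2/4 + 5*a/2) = sqrt(2)*a^5/2 + sqrt(2)*a^4/2 + 9*a^4/2 - a^3/2 + 2*sqrt(2)*a^3 - 3*a^2/4 + 2*sqrt(2)*a^2 - 5*sqrt(2)*a/2 - a - 5*sqrt(2)/2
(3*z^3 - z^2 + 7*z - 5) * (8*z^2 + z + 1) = 24*z^5 - 5*z^4 + 58*z^3 - 34*z^2 + 2*z - 5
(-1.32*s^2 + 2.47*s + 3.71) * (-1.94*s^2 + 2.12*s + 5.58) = 2.5608*s^4 - 7.5902*s^3 - 9.3266*s^2 + 21.6478*s + 20.7018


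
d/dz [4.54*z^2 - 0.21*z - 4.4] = 9.08*z - 0.21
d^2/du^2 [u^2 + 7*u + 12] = 2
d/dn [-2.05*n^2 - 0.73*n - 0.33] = -4.1*n - 0.73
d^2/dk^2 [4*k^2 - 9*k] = 8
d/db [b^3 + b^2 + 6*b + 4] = 3*b^2 + 2*b + 6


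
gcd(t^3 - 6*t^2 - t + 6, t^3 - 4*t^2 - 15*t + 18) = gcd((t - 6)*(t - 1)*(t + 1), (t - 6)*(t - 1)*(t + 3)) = t^2 - 7*t + 6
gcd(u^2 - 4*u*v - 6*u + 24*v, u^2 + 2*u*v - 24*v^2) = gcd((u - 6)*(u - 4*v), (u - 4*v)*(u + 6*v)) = u - 4*v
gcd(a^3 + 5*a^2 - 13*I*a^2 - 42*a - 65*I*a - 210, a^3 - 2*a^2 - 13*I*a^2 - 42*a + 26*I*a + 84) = a^2 - 13*I*a - 42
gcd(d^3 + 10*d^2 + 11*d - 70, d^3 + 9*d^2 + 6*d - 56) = d^2 + 5*d - 14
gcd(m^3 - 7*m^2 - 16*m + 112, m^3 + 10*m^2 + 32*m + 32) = m + 4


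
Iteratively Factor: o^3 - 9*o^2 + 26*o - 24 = (o - 2)*(o^2 - 7*o + 12) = (o - 4)*(o - 2)*(o - 3)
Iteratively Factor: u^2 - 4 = (u + 2)*(u - 2)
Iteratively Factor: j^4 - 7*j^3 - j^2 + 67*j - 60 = (j - 1)*(j^3 - 6*j^2 - 7*j + 60) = (j - 4)*(j - 1)*(j^2 - 2*j - 15) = (j - 4)*(j - 1)*(j + 3)*(j - 5)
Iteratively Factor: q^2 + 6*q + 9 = (q + 3)*(q + 3)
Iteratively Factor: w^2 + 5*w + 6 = (w + 3)*(w + 2)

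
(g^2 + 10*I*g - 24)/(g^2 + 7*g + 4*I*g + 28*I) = (g + 6*I)/(g + 7)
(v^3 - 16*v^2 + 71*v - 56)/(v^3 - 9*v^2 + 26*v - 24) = (v^3 - 16*v^2 + 71*v - 56)/(v^3 - 9*v^2 + 26*v - 24)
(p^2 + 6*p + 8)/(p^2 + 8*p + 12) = (p + 4)/(p + 6)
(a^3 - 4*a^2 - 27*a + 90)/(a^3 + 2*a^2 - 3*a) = (a^3 - 4*a^2 - 27*a + 90)/(a*(a^2 + 2*a - 3))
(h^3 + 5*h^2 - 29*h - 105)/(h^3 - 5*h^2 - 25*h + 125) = (h^2 + 10*h + 21)/(h^2 - 25)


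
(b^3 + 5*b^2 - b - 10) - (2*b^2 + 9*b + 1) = b^3 + 3*b^2 - 10*b - 11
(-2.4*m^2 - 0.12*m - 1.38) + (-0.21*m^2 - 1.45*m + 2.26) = -2.61*m^2 - 1.57*m + 0.88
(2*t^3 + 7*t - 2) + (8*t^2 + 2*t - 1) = 2*t^3 + 8*t^2 + 9*t - 3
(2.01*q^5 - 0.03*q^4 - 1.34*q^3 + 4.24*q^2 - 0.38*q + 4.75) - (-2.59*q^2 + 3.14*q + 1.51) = 2.01*q^5 - 0.03*q^4 - 1.34*q^3 + 6.83*q^2 - 3.52*q + 3.24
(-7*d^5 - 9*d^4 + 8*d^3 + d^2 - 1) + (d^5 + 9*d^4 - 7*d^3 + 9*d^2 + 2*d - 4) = -6*d^5 + d^3 + 10*d^2 + 2*d - 5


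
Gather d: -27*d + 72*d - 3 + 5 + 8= 45*d + 10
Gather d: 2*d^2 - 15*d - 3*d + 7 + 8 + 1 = 2*d^2 - 18*d + 16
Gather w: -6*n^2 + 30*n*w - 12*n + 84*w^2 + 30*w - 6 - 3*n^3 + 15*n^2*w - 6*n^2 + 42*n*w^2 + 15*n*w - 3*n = -3*n^3 - 12*n^2 - 15*n + w^2*(42*n + 84) + w*(15*n^2 + 45*n + 30) - 6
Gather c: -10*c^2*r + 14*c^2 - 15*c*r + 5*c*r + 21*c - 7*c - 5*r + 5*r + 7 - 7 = c^2*(14 - 10*r) + c*(14 - 10*r)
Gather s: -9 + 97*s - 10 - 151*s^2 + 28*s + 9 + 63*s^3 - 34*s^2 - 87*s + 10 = 63*s^3 - 185*s^2 + 38*s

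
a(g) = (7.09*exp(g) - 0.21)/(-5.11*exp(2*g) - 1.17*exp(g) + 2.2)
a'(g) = (7.09*exp(g) - 0.21)*(10.22*exp(2*g) + 1.17*exp(g))/(-5.11*exp(2*g) - 1.17*exp(g) + 2.2)^2 + 7.09*exp(g)/(-5.11*exp(2*g) - 1.17*exp(g) + 2.2)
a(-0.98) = 2.35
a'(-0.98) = 6.80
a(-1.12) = 1.65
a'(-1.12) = 3.72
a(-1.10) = 1.73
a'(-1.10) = 4.01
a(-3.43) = 0.01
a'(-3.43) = 0.11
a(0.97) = -0.51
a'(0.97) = 0.52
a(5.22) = -0.01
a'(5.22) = 0.01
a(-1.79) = 0.52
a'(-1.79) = 0.77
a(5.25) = -0.01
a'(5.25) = 0.01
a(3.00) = -0.07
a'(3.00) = 0.07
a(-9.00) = -0.10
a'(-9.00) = 0.00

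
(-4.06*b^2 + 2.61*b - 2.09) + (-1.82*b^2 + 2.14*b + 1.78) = -5.88*b^2 + 4.75*b - 0.31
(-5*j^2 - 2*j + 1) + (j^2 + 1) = -4*j^2 - 2*j + 2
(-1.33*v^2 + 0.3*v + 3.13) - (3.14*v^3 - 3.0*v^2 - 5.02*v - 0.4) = -3.14*v^3 + 1.67*v^2 + 5.32*v + 3.53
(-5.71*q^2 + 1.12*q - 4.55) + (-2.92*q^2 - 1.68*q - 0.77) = -8.63*q^2 - 0.56*q - 5.32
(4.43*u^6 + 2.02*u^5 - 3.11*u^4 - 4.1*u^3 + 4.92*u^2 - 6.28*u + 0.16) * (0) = 0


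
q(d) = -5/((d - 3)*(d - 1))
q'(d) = 5/((d - 3)*(d - 1)^2) + 5/((d - 3)^2*(d - 1)) = 10*(d - 2)/((d - 3)^2*(d - 1)^2)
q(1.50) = 6.67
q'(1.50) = -8.89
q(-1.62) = -0.41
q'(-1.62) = -0.25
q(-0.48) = -0.97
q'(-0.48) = -0.93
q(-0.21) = -1.29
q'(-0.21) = -1.46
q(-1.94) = -0.34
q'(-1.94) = -0.19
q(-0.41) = -1.04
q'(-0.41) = -1.04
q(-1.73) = -0.39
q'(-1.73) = -0.22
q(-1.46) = -0.46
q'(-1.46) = -0.29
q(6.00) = -0.33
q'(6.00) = 0.18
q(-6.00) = -0.08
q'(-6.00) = -0.02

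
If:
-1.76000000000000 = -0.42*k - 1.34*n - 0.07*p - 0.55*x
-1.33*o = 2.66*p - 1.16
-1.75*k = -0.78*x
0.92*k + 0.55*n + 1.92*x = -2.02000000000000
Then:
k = 0.445714285714286*x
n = -4.23646753246753*x - 3.67272727272727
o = -141.1333283859*x - 190.026520847573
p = 70.5666641929499*x + 95.4493506493506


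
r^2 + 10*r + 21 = (r + 3)*(r + 7)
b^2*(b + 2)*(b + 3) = b^4 + 5*b^3 + 6*b^2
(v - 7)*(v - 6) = v^2 - 13*v + 42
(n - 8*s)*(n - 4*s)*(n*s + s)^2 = n^4*s^2 - 12*n^3*s^3 + 2*n^3*s^2 + 32*n^2*s^4 - 24*n^2*s^3 + n^2*s^2 + 64*n*s^4 - 12*n*s^3 + 32*s^4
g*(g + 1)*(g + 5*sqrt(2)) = g^3 + g^2 + 5*sqrt(2)*g^2 + 5*sqrt(2)*g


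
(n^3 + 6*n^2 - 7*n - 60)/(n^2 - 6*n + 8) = (n^3 + 6*n^2 - 7*n - 60)/(n^2 - 6*n + 8)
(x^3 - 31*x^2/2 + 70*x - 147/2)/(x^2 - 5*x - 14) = (2*x^2 - 17*x + 21)/(2*(x + 2))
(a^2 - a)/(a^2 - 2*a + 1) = a/(a - 1)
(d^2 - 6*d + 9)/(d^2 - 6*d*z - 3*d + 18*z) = (3 - d)/(-d + 6*z)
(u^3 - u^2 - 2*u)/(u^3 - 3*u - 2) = u/(u + 1)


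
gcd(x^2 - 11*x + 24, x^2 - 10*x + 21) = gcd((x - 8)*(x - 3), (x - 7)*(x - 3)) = x - 3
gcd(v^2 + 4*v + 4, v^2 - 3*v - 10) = v + 2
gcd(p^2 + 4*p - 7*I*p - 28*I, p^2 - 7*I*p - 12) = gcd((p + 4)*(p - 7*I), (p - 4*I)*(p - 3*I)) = 1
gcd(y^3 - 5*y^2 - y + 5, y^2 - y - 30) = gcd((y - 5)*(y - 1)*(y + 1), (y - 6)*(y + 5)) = 1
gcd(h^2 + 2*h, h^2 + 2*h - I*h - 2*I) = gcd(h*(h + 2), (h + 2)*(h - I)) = h + 2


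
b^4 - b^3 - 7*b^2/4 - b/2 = b*(b - 2)*(b + 1/2)^2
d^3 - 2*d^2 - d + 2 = (d - 2)*(d - 1)*(d + 1)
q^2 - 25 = (q - 5)*(q + 5)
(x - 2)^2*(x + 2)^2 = x^4 - 8*x^2 + 16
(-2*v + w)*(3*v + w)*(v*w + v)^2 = -6*v^4*w^2 - 12*v^4*w - 6*v^4 + v^3*w^3 + 2*v^3*w^2 + v^3*w + v^2*w^4 + 2*v^2*w^3 + v^2*w^2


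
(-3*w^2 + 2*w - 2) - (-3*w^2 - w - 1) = 3*w - 1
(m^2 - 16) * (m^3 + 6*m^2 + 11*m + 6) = m^5 + 6*m^4 - 5*m^3 - 90*m^2 - 176*m - 96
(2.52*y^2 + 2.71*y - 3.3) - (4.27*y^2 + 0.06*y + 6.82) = -1.75*y^2 + 2.65*y - 10.12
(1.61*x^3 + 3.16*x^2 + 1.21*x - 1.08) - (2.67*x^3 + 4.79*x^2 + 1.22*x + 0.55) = -1.06*x^3 - 1.63*x^2 - 0.01*x - 1.63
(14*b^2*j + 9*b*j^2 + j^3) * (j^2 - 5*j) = 14*b^2*j^3 - 70*b^2*j^2 + 9*b*j^4 - 45*b*j^3 + j^5 - 5*j^4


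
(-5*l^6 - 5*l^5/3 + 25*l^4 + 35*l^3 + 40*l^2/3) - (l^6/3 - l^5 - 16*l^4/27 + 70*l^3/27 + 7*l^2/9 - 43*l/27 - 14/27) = -16*l^6/3 - 2*l^5/3 + 691*l^4/27 + 875*l^3/27 + 113*l^2/9 + 43*l/27 + 14/27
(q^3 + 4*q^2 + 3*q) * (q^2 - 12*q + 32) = q^5 - 8*q^4 - 13*q^3 + 92*q^2 + 96*q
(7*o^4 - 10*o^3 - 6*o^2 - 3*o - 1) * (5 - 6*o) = -42*o^5 + 95*o^4 - 14*o^3 - 12*o^2 - 9*o - 5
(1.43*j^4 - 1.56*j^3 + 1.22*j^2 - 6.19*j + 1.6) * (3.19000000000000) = 4.5617*j^4 - 4.9764*j^3 + 3.8918*j^2 - 19.7461*j + 5.104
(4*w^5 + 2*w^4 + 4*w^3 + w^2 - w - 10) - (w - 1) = 4*w^5 + 2*w^4 + 4*w^3 + w^2 - 2*w - 9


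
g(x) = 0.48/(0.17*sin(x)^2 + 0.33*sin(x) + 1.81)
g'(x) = 0.48*(-0.34*sin(x)*cos(x) - 0.33*cos(x))/(0.17*sin(x)^2 + 0.33*sin(x) + 1.81)^2 = -(0.1632*sin(x) + 0.1584)*cos(x)/(0.17*sin(x)^2 + 0.33*sin(x) + 1.81)^2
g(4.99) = 0.29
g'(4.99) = -0.00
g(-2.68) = 0.28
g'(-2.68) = 0.03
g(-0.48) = 0.28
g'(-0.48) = -0.03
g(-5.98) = 0.25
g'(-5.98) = -0.05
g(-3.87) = 0.23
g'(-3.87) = 0.04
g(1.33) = 0.21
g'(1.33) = -0.01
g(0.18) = 0.26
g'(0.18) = -0.05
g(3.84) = 0.29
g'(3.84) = 0.01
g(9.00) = 0.24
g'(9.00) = 0.05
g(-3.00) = 0.27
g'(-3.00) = 0.04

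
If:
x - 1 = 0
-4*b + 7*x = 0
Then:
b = 7/4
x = 1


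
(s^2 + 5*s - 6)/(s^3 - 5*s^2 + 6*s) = (s^2 + 5*s - 6)/(s*(s^2 - 5*s + 6))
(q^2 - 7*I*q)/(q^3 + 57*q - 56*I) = q/(q^2 + 7*I*q + 8)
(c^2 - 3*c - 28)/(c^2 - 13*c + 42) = (c + 4)/(c - 6)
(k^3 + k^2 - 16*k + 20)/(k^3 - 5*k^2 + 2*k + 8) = (k^2 + 3*k - 10)/(k^2 - 3*k - 4)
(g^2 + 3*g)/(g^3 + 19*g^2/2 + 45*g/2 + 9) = 2*g/(2*g^2 + 13*g + 6)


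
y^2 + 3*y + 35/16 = (y + 5/4)*(y + 7/4)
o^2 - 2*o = o*(o - 2)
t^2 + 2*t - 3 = (t - 1)*(t + 3)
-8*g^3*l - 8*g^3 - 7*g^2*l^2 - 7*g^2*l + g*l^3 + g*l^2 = (-8*g + l)*(g + l)*(g*l + g)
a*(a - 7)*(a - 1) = a^3 - 8*a^2 + 7*a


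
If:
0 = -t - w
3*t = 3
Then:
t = 1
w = -1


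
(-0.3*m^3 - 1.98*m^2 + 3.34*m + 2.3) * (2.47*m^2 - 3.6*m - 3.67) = -0.741*m^5 - 3.8106*m^4 + 16.4788*m^3 + 0.9236*m^2 - 20.5378*m - 8.441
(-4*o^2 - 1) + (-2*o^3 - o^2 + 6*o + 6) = -2*o^3 - 5*o^2 + 6*o + 5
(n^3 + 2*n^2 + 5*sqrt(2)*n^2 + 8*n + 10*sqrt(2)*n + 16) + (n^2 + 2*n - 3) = n^3 + 3*n^2 + 5*sqrt(2)*n^2 + 10*n + 10*sqrt(2)*n + 13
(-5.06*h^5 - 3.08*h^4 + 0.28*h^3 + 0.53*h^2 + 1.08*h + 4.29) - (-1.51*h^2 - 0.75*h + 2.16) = -5.06*h^5 - 3.08*h^4 + 0.28*h^3 + 2.04*h^2 + 1.83*h + 2.13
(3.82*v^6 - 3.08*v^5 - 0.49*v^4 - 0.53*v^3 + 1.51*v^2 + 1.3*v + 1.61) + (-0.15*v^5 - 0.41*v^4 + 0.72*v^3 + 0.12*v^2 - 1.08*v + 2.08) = 3.82*v^6 - 3.23*v^5 - 0.9*v^4 + 0.19*v^3 + 1.63*v^2 + 0.22*v + 3.69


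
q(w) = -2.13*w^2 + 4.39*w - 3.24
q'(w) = 4.39 - 4.26*w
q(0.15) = -2.63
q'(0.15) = 3.75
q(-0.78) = -7.96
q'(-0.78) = 7.71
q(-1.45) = -14.08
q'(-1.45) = 10.57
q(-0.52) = -6.10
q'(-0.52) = 6.61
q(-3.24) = -39.82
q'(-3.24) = 18.19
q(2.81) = -7.72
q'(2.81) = -7.58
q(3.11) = -10.19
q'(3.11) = -8.86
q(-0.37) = -5.16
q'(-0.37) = 5.97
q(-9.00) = -215.28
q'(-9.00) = 42.73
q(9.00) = -136.26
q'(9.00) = -33.95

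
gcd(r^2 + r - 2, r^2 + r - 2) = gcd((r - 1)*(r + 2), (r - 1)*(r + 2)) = r^2 + r - 2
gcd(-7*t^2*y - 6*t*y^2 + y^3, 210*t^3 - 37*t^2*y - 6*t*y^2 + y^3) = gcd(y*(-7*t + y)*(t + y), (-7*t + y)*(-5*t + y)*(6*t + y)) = -7*t + y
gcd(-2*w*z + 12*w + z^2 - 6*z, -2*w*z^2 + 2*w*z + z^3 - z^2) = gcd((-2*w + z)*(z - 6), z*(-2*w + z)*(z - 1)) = -2*w + z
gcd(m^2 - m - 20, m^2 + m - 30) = m - 5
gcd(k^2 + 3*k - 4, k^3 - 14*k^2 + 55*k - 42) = k - 1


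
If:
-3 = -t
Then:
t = 3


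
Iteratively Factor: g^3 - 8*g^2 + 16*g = (g)*(g^2 - 8*g + 16) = g*(g - 4)*(g - 4)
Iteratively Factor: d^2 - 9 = (d + 3)*(d - 3)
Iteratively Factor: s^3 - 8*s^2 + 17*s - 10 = (s - 2)*(s^2 - 6*s + 5) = (s - 2)*(s - 1)*(s - 5)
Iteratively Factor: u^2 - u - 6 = (u + 2)*(u - 3)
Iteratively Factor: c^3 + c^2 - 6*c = (c - 2)*(c^2 + 3*c) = (c - 2)*(c + 3)*(c)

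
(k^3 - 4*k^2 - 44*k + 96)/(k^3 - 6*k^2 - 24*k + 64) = (k + 6)/(k + 4)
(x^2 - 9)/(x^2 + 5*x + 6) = (x - 3)/(x + 2)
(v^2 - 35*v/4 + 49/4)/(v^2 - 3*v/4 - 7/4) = (v - 7)/(v + 1)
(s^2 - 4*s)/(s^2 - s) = (s - 4)/(s - 1)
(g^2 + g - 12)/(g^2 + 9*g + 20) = (g - 3)/(g + 5)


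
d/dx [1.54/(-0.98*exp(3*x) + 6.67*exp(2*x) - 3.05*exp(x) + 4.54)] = (4.5276*exp(2*x) - 20.5436*exp(x) + 4.697)*exp(x)/(0.98*exp(3*x) - 6.67*exp(2*x) + 3.05*exp(x) - 4.54)^2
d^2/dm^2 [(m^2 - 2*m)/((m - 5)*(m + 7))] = 2*(-4*m^3 + 105*m^2 - 210*m + 1085)/(m^6 + 6*m^5 - 93*m^4 - 412*m^3 + 3255*m^2 + 7350*m - 42875)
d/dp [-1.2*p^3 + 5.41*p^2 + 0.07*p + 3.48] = -3.6*p^2 + 10.82*p + 0.07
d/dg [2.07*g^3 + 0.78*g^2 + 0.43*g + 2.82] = 6.21*g^2 + 1.56*g + 0.43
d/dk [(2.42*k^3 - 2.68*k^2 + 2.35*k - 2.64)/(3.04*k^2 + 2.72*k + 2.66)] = (7.3568*k^4 + 13.1648*k^3 + 4.878*k^2 + 1.7936*k + 13.4318)/(9.2416*k^4 + 16.5376*k^3 + 23.5712*k^2 + 14.4704*k + 7.0756)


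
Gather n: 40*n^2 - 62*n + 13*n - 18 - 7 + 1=40*n^2 - 49*n - 24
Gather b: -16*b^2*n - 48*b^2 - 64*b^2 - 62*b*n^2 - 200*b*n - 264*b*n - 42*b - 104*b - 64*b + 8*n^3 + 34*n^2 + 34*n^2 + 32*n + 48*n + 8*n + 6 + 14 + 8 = b^2*(-16*n - 112) + b*(-62*n^2 - 464*n - 210) + 8*n^3 + 68*n^2 + 88*n + 28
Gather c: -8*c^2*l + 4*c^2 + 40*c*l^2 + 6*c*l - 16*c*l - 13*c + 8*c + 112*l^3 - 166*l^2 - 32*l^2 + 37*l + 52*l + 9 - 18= c^2*(4 - 8*l) + c*(40*l^2 - 10*l - 5) + 112*l^3 - 198*l^2 + 89*l - 9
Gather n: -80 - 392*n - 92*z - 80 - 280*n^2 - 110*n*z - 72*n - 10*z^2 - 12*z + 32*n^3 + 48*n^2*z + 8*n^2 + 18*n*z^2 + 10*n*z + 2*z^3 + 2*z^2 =32*n^3 + n^2*(48*z - 272) + n*(18*z^2 - 100*z - 464) + 2*z^3 - 8*z^2 - 104*z - 160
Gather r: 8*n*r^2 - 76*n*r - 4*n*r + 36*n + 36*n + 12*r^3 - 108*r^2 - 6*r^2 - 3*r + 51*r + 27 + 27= 72*n + 12*r^3 + r^2*(8*n - 114) + r*(48 - 80*n) + 54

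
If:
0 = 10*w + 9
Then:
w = -9/10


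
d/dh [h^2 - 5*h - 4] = 2*h - 5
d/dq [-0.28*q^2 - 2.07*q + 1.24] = -0.56*q - 2.07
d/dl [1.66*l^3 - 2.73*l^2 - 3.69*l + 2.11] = 4.98*l^2 - 5.46*l - 3.69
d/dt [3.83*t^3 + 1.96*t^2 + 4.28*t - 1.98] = 11.49*t^2 + 3.92*t + 4.28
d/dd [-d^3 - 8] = -3*d^2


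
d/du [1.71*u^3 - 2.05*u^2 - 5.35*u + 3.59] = 5.13*u^2 - 4.1*u - 5.35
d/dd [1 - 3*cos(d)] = 3*sin(d)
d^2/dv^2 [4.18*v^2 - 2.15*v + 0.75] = 8.36000000000000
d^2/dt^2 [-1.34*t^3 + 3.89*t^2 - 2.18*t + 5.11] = 7.78 - 8.04*t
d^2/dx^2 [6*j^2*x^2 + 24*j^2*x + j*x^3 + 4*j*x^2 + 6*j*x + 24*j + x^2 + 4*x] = 12*j^2 + 6*j*x + 8*j + 2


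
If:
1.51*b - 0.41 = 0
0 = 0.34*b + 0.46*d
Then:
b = 0.27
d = -0.20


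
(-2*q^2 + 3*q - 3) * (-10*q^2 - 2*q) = 20*q^4 - 26*q^3 + 24*q^2 + 6*q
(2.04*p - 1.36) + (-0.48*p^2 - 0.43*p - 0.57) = -0.48*p^2 + 1.61*p - 1.93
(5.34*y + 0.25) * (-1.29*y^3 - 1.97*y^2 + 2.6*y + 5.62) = -6.8886*y^4 - 10.8423*y^3 + 13.3915*y^2 + 30.6608*y + 1.405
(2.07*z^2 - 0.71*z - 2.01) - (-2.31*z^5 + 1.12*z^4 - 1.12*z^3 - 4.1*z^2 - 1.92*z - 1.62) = 2.31*z^5 - 1.12*z^4 + 1.12*z^3 + 6.17*z^2 + 1.21*z - 0.39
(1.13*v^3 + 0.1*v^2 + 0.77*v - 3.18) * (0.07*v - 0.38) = 0.0791*v^4 - 0.4224*v^3 + 0.0159*v^2 - 0.5152*v + 1.2084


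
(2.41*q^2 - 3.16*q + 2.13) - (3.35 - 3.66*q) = 2.41*q^2 + 0.5*q - 1.22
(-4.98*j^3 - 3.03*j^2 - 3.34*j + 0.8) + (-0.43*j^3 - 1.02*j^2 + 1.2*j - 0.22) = -5.41*j^3 - 4.05*j^2 - 2.14*j + 0.58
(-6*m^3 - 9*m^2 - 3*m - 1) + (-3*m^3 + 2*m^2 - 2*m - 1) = -9*m^3 - 7*m^2 - 5*m - 2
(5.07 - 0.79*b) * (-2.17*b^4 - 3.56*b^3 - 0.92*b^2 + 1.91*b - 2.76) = 1.7143*b^5 - 8.1895*b^4 - 17.3224*b^3 - 6.1733*b^2 + 11.8641*b - 13.9932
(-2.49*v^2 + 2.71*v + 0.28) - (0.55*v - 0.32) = -2.49*v^2 + 2.16*v + 0.6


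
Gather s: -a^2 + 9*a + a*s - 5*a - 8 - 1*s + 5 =-a^2 + 4*a + s*(a - 1) - 3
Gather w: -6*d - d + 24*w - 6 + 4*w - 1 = -7*d + 28*w - 7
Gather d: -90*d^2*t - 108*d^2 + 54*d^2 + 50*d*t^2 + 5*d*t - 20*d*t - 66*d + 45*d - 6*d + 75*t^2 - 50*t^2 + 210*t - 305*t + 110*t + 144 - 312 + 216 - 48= d^2*(-90*t - 54) + d*(50*t^2 - 15*t - 27) + 25*t^2 + 15*t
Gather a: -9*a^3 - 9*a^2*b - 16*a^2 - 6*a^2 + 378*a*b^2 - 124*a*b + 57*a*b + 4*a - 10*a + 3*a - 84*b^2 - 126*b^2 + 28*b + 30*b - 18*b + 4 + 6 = -9*a^3 + a^2*(-9*b - 22) + a*(378*b^2 - 67*b - 3) - 210*b^2 + 40*b + 10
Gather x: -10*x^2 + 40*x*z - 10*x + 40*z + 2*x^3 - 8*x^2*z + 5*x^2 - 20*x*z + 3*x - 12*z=2*x^3 + x^2*(-8*z - 5) + x*(20*z - 7) + 28*z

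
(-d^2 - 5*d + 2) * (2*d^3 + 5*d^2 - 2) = -2*d^5 - 15*d^4 - 21*d^3 + 12*d^2 + 10*d - 4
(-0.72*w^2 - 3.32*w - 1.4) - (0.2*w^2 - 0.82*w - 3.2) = -0.92*w^2 - 2.5*w + 1.8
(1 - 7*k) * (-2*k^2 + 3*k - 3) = 14*k^3 - 23*k^2 + 24*k - 3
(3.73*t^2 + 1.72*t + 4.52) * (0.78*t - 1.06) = 2.9094*t^3 - 2.6122*t^2 + 1.7024*t - 4.7912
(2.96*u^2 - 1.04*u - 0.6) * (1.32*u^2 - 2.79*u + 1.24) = 3.9072*u^4 - 9.6312*u^3 + 5.78*u^2 + 0.3844*u - 0.744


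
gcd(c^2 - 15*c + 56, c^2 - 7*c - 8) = c - 8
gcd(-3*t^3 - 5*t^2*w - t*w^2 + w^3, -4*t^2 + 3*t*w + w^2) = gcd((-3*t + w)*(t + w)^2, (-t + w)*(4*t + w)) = 1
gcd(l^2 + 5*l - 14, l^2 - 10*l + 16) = l - 2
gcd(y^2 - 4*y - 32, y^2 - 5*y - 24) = y - 8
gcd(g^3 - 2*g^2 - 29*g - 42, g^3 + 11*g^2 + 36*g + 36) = g^2 + 5*g + 6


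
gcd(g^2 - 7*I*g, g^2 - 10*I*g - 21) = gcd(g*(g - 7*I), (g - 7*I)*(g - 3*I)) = g - 7*I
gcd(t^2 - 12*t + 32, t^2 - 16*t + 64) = t - 8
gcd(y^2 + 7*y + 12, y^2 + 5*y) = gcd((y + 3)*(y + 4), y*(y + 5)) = 1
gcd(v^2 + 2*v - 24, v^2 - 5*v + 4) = v - 4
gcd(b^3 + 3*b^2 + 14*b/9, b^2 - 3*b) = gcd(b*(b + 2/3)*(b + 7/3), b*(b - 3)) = b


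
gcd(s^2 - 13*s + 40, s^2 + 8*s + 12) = 1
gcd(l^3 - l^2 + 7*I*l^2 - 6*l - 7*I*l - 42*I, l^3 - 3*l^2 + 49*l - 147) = l^2 + l*(-3 + 7*I) - 21*I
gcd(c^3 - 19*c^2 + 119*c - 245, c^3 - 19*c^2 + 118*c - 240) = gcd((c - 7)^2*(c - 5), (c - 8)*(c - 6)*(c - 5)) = c - 5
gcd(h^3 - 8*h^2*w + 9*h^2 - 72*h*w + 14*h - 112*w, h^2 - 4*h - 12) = h + 2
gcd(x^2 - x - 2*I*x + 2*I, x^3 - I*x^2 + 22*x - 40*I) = x - 2*I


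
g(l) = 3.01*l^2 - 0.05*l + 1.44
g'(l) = 6.02*l - 0.05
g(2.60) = 21.66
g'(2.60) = 15.60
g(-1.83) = 11.61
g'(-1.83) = -11.07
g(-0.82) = 3.50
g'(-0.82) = -4.99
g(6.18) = 116.09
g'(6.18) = 37.15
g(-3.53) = 39.12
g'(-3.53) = -21.30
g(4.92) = 74.06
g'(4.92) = 29.57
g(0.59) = 2.46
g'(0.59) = 3.50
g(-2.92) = 27.25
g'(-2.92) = -17.63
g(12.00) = 434.28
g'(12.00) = 72.19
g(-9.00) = 245.70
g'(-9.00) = -54.23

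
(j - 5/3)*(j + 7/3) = j^2 + 2*j/3 - 35/9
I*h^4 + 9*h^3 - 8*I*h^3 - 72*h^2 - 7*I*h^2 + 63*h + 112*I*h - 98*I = (h - 7)*(h - 7*I)*(h - 2*I)*(I*h - I)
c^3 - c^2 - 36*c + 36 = (c - 6)*(c - 1)*(c + 6)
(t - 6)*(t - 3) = t^2 - 9*t + 18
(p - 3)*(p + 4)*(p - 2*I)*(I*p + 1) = I*p^4 + 3*p^3 + I*p^3 + 3*p^2 - 14*I*p^2 - 36*p - 2*I*p + 24*I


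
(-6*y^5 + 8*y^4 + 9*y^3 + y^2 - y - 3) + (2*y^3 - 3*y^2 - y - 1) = -6*y^5 + 8*y^4 + 11*y^3 - 2*y^2 - 2*y - 4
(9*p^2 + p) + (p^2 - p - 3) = 10*p^2 - 3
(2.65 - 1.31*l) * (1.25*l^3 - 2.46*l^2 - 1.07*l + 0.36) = -1.6375*l^4 + 6.5351*l^3 - 5.1173*l^2 - 3.3071*l + 0.954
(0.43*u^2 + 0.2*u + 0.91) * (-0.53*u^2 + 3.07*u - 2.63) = -0.2279*u^4 + 1.2141*u^3 - 0.9992*u^2 + 2.2677*u - 2.3933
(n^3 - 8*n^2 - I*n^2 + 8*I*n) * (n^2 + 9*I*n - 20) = n^5 - 8*n^4 + 8*I*n^4 - 11*n^3 - 64*I*n^3 + 88*n^2 + 20*I*n^2 - 160*I*n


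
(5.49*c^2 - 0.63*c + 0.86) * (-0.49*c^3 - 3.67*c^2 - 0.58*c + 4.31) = -2.6901*c^5 - 19.8396*c^4 - 1.2935*c^3 + 20.8711*c^2 - 3.2141*c + 3.7066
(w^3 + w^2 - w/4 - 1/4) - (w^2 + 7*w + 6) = w^3 - 29*w/4 - 25/4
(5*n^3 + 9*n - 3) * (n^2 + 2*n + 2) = 5*n^5 + 10*n^4 + 19*n^3 + 15*n^2 + 12*n - 6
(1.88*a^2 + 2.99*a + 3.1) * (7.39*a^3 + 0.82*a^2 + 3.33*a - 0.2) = 13.8932*a^5 + 23.6377*a^4 + 31.6212*a^3 + 12.1227*a^2 + 9.725*a - 0.62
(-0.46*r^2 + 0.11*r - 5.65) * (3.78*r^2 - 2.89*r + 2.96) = -1.7388*r^4 + 1.7452*r^3 - 23.0365*r^2 + 16.6541*r - 16.724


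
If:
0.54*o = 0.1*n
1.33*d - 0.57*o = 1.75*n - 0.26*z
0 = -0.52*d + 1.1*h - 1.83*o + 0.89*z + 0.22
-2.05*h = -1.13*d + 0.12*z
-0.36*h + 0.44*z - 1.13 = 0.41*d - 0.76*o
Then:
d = -3.08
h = -1.65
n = -2.34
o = -0.43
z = -0.90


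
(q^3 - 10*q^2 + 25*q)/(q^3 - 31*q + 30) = q*(q - 5)/(q^2 + 5*q - 6)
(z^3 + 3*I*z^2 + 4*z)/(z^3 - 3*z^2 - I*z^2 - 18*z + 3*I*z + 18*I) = z*(z + 4*I)/(z^2 - 3*z - 18)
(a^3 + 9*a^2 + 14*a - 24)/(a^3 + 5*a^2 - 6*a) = (a + 4)/a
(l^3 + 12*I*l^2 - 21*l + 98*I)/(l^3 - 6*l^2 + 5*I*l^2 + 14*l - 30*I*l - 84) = (l + 7*I)/(l - 6)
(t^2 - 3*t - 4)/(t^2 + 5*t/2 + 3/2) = 2*(t - 4)/(2*t + 3)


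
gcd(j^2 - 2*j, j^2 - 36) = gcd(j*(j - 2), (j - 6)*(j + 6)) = 1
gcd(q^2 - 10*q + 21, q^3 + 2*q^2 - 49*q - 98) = q - 7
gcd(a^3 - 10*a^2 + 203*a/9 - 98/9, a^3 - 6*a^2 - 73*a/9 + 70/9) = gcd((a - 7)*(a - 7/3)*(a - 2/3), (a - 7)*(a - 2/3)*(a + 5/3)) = a^2 - 23*a/3 + 14/3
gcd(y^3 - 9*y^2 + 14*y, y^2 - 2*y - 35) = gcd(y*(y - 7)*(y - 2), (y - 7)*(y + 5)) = y - 7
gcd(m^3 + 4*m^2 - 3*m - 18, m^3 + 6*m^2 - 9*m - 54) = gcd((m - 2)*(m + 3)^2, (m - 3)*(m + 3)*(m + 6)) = m + 3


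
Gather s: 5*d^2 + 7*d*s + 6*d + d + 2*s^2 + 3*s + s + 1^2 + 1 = 5*d^2 + 7*d + 2*s^2 + s*(7*d + 4) + 2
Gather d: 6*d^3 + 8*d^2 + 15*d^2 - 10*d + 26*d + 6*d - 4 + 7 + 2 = 6*d^3 + 23*d^2 + 22*d + 5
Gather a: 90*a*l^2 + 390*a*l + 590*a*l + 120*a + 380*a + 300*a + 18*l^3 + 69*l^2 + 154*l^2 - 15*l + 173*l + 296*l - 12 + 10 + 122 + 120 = a*(90*l^2 + 980*l + 800) + 18*l^3 + 223*l^2 + 454*l + 240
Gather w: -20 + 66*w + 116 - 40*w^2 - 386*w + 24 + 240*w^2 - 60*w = 200*w^2 - 380*w + 120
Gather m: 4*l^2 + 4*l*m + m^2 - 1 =4*l^2 + 4*l*m + m^2 - 1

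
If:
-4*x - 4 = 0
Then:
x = -1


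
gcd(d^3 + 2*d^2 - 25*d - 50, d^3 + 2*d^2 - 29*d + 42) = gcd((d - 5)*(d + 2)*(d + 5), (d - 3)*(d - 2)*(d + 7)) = 1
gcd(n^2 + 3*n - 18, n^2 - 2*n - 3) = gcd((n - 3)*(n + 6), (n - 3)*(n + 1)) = n - 3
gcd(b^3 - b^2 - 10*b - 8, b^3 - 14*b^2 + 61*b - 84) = b - 4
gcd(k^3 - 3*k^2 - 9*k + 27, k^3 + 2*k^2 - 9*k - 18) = k^2 - 9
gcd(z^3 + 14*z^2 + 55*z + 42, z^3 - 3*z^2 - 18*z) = 1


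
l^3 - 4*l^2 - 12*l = l*(l - 6)*(l + 2)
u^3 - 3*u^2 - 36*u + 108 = (u - 6)*(u - 3)*(u + 6)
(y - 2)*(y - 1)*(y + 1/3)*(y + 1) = y^4 - 5*y^3/3 - 5*y^2/3 + 5*y/3 + 2/3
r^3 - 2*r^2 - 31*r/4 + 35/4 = (r - 7/2)*(r - 1)*(r + 5/2)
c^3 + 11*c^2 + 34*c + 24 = (c + 1)*(c + 4)*(c + 6)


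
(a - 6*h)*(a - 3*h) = a^2 - 9*a*h + 18*h^2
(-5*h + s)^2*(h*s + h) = 25*h^3*s + 25*h^3 - 10*h^2*s^2 - 10*h^2*s + h*s^3 + h*s^2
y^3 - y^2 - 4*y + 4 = (y - 2)*(y - 1)*(y + 2)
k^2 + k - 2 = (k - 1)*(k + 2)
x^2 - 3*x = x*(x - 3)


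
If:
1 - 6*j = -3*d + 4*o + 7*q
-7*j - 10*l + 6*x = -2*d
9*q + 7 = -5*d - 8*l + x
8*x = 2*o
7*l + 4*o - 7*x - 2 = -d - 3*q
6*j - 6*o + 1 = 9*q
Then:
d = -154/8487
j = 14/123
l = 1291/8487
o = 1480/943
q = -2431/2829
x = 370/943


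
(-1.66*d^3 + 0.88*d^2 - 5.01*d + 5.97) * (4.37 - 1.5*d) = 2.49*d^4 - 8.5742*d^3 + 11.3606*d^2 - 30.8487*d + 26.0889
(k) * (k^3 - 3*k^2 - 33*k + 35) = k^4 - 3*k^3 - 33*k^2 + 35*k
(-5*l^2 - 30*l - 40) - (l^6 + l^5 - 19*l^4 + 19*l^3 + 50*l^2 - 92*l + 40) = -l^6 - l^5 + 19*l^4 - 19*l^3 - 55*l^2 + 62*l - 80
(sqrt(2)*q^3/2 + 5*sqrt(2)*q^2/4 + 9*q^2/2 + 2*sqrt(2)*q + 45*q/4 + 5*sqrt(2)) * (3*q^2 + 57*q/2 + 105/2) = 3*sqrt(2)*q^5/2 + 27*q^4/2 + 18*sqrt(2)*q^4 + 543*sqrt(2)*q^3/8 + 162*q^3 + 1101*sqrt(2)*q^2/8 + 4455*q^2/8 + 495*sqrt(2)*q/2 + 4725*q/8 + 525*sqrt(2)/2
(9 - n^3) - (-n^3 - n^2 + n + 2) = n^2 - n + 7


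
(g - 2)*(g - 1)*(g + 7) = g^3 + 4*g^2 - 19*g + 14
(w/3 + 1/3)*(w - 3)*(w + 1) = w^3/3 - w^2/3 - 5*w/3 - 1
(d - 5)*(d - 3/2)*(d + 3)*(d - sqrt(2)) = d^4 - 7*d^3/2 - sqrt(2)*d^3 - 12*d^2 + 7*sqrt(2)*d^2/2 + 12*sqrt(2)*d + 45*d/2 - 45*sqrt(2)/2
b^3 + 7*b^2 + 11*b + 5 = (b + 1)^2*(b + 5)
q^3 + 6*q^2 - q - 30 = (q - 2)*(q + 3)*(q + 5)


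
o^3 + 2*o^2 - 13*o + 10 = (o - 2)*(o - 1)*(o + 5)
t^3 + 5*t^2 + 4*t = t*(t + 1)*(t + 4)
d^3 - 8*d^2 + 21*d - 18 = (d - 3)^2*(d - 2)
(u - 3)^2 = u^2 - 6*u + 9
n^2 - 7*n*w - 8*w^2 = (n - 8*w)*(n + w)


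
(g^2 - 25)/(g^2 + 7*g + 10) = (g - 5)/(g + 2)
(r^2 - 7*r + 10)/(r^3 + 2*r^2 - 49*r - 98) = (r^2 - 7*r + 10)/(r^3 + 2*r^2 - 49*r - 98)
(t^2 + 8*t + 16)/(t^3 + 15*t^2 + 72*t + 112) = 1/(t + 7)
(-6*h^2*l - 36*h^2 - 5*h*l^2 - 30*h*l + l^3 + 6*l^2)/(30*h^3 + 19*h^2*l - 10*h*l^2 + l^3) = (-l - 6)/(5*h - l)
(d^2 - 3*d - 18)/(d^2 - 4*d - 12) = (d + 3)/(d + 2)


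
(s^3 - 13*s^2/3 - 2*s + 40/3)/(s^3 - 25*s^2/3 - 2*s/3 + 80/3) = (s - 4)/(s - 8)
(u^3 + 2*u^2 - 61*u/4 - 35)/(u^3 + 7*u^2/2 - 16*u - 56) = (u + 5/2)/(u + 4)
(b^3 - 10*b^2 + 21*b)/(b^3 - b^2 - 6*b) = (b - 7)/(b + 2)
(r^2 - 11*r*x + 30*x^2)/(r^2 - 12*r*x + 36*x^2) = (-r + 5*x)/(-r + 6*x)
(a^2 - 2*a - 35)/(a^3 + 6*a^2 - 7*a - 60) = (a - 7)/(a^2 + a - 12)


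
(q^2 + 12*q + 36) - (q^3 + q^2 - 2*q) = -q^3 + 14*q + 36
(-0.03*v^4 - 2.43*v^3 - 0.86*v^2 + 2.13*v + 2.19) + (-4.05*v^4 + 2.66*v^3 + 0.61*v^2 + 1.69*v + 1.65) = -4.08*v^4 + 0.23*v^3 - 0.25*v^2 + 3.82*v + 3.84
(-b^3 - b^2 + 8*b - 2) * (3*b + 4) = -3*b^4 - 7*b^3 + 20*b^2 + 26*b - 8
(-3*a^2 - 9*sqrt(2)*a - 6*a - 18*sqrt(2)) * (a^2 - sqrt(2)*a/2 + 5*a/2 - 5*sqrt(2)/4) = -3*a^4 - 27*a^3/2 - 15*sqrt(2)*a^3/2 - 135*sqrt(2)*a^2/4 - 6*a^2 - 75*sqrt(2)*a/2 + 81*a/2 + 45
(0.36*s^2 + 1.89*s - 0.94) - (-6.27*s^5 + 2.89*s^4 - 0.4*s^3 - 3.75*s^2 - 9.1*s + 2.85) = 6.27*s^5 - 2.89*s^4 + 0.4*s^3 + 4.11*s^2 + 10.99*s - 3.79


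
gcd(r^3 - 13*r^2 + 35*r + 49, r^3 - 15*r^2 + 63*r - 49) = r^2 - 14*r + 49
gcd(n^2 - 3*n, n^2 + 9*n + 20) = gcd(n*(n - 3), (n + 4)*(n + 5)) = 1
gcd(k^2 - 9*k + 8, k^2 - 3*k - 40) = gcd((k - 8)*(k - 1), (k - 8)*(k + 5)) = k - 8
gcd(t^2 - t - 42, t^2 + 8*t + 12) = t + 6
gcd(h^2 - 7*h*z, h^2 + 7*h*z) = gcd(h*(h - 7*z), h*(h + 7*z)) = h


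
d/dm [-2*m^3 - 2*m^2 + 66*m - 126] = -6*m^2 - 4*m + 66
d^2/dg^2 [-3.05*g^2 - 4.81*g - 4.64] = -6.10000000000000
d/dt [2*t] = 2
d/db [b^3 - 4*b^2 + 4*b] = 3*b^2 - 8*b + 4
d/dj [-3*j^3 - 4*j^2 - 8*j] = -9*j^2 - 8*j - 8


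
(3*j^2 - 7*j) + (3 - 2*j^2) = j^2 - 7*j + 3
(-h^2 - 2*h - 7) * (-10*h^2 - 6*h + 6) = 10*h^4 + 26*h^3 + 76*h^2 + 30*h - 42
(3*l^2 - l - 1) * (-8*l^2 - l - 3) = -24*l^4 + 5*l^3 + 4*l + 3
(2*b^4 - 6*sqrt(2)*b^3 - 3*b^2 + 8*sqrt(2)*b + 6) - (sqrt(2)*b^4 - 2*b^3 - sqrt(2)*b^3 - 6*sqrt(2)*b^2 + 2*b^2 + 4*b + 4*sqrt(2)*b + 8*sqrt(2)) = -sqrt(2)*b^4 + 2*b^4 - 5*sqrt(2)*b^3 + 2*b^3 - 5*b^2 + 6*sqrt(2)*b^2 - 4*b + 4*sqrt(2)*b - 8*sqrt(2) + 6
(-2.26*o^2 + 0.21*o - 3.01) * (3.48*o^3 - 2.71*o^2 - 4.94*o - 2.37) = -7.8648*o^5 + 6.8554*o^4 + 0.120500000000002*o^3 + 12.4759*o^2 + 14.3717*o + 7.1337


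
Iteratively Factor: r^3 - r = (r)*(r^2 - 1) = r*(r + 1)*(r - 1)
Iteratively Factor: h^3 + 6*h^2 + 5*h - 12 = (h + 3)*(h^2 + 3*h - 4) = (h + 3)*(h + 4)*(h - 1)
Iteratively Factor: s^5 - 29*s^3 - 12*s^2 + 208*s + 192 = (s - 4)*(s^4 + 4*s^3 - 13*s^2 - 64*s - 48) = (s - 4)^2*(s^3 + 8*s^2 + 19*s + 12) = (s - 4)^2*(s + 3)*(s^2 + 5*s + 4) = (s - 4)^2*(s + 3)*(s + 4)*(s + 1)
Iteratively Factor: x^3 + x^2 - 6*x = (x + 3)*(x^2 - 2*x) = (x - 2)*(x + 3)*(x)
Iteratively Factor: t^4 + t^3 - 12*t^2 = (t)*(t^3 + t^2 - 12*t) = t*(t + 4)*(t^2 - 3*t) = t*(t - 3)*(t + 4)*(t)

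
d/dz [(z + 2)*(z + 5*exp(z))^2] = (z + 5*exp(z))*(z + 2*(z + 2)*(5*exp(z) + 1) + 5*exp(z))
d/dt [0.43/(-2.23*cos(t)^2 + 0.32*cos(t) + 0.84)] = (0.1376 - 1.9178*cos(t))*sin(t)/(-2.23*cos(t)^2 + 0.32*cos(t) + 0.84)^2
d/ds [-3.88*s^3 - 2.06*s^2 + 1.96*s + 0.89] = -11.64*s^2 - 4.12*s + 1.96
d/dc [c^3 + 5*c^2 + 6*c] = 3*c^2 + 10*c + 6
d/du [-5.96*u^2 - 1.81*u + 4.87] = -11.92*u - 1.81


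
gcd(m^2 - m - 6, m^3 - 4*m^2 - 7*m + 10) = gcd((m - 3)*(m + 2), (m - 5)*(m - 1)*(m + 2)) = m + 2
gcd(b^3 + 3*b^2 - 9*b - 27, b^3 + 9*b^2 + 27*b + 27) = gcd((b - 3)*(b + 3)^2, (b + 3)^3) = b^2 + 6*b + 9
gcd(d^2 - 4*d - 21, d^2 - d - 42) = d - 7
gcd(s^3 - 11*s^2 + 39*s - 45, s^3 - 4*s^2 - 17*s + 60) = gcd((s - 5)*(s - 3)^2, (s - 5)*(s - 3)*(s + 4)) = s^2 - 8*s + 15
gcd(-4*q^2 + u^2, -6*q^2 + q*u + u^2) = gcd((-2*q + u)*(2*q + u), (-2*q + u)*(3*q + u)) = 2*q - u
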